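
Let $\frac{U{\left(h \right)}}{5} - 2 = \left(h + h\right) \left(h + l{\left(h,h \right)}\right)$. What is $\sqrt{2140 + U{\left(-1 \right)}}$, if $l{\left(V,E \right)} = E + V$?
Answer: $2 \sqrt{545} \approx 46.69$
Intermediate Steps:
$U{\left(h \right)} = 10 + 30 h^{2}$ ($U{\left(h \right)} = 10 + 5 \left(h + h\right) \left(h + \left(h + h\right)\right) = 10 + 5 \cdot 2 h \left(h + 2 h\right) = 10 + 5 \cdot 2 h 3 h = 10 + 5 \cdot 6 h^{2} = 10 + 30 h^{2}$)
$\sqrt{2140 + U{\left(-1 \right)}} = \sqrt{2140 + \left(10 + 30 \left(-1\right)^{2}\right)} = \sqrt{2140 + \left(10 + 30 \cdot 1\right)} = \sqrt{2140 + \left(10 + 30\right)} = \sqrt{2140 + 40} = \sqrt{2180} = 2 \sqrt{545}$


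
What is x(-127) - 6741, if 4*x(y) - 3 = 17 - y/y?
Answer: -26945/4 ≈ -6736.3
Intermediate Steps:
x(y) = 19/4 (x(y) = 3/4 + (17 - y/y)/4 = 3/4 + (17 - 1*1)/4 = 3/4 + (17 - 1)/4 = 3/4 + (1/4)*16 = 3/4 + 4 = 19/4)
x(-127) - 6741 = 19/4 - 6741 = -26945/4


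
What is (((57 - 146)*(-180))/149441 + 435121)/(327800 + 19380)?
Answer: 65024933381/51882926380 ≈ 1.2533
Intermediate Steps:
(((57 - 146)*(-180))/149441 + 435121)/(327800 + 19380) = (-89*(-180)*(1/149441) + 435121)/347180 = (16020*(1/149441) + 435121)*(1/347180) = (16020/149441 + 435121)*(1/347180) = (65024933381/149441)*(1/347180) = 65024933381/51882926380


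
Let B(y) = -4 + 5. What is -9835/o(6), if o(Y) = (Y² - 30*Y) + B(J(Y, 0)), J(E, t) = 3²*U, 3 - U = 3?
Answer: 9835/143 ≈ 68.776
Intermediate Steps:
U = 0 (U = 3 - 1*3 = 3 - 3 = 0)
J(E, t) = 0 (J(E, t) = 3²*0 = 9*0 = 0)
B(y) = 1
o(Y) = 1 + Y² - 30*Y (o(Y) = (Y² - 30*Y) + 1 = 1 + Y² - 30*Y)
-9835/o(6) = -9835/(1 + 6² - 30*6) = -9835/(1 + 36 - 180) = -9835/(-143) = -9835*(-1/143) = 9835/143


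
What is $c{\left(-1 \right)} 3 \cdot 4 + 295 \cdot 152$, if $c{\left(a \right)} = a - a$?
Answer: $44840$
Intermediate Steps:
$c{\left(a \right)} = 0$
$c{\left(-1 \right)} 3 \cdot 4 + 295 \cdot 152 = 0 \cdot 3 \cdot 4 + 295 \cdot 152 = 0 \cdot 4 + 44840 = 0 + 44840 = 44840$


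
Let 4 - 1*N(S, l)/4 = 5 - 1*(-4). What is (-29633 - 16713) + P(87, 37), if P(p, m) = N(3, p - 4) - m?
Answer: -46403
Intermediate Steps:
N(S, l) = -20 (N(S, l) = 16 - 4*(5 - 1*(-4)) = 16 - 4*(5 + 4) = 16 - 4*9 = 16 - 36 = -20)
P(p, m) = -20 - m
(-29633 - 16713) + P(87, 37) = (-29633 - 16713) + (-20 - 1*37) = -46346 + (-20 - 37) = -46346 - 57 = -46403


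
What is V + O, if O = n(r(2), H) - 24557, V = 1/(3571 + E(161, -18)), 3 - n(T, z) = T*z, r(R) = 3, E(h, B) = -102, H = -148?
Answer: -83637589/3469 ≈ -24110.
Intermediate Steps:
n(T, z) = 3 - T*z
V = 1/3469 (V = 1/(3571 - 102) = 1/3469 ≈ 0.00028827)
O = -24110 (O = (3 - 1*3*(-148)) - 24557 = (3 + 444) - 24557 = 447 - 24557 = -24110)
V + O = 1/3469 - 24110 = -83637589/3469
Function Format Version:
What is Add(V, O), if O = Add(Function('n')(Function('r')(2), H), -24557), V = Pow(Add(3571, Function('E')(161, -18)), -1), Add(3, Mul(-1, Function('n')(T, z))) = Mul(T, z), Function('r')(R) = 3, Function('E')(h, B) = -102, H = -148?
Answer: Rational(-83637589, 3469) ≈ -24110.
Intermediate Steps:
Function('n')(T, z) = Add(3, Mul(-1, T, z)) (Function('n')(T, z) = Add(3, Mul(-1, Mul(T, z))) = Add(3, Mul(-1, T, z)))
V = Rational(1, 3469) (V = Pow(Add(3571, -102), -1) = Pow(3469, -1) = Rational(1, 3469) ≈ 0.00028827)
O = -24110 (O = Add(Add(3, Mul(-1, 3, -148)), -24557) = Add(Add(3, 444), -24557) = Add(447, -24557) = -24110)
Add(V, O) = Add(Rational(1, 3469), -24110) = Rational(-83637589, 3469)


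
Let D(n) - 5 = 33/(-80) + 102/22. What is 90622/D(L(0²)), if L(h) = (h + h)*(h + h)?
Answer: 79747360/8117 ≈ 9824.7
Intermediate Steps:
L(h) = 4*h² (L(h) = (2*h)*(2*h) = 4*h²)
D(n) = 8117/880 (D(n) = 5 + (33/(-80) + 102/22) = 5 + (33*(-1/80) + 102*(1/22)) = 5 + (-33/80 + 51/11) = 5 + 3717/880 = 8117/880)
90622/D(L(0²)) = 90622/(8117/880) = 90622*(880/8117) = 79747360/8117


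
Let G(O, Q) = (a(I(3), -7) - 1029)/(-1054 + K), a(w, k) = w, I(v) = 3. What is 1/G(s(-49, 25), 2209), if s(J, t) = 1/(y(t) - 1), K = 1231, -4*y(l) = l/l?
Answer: -59/342 ≈ -0.17251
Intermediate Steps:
y(l) = -¼ (y(l) = -l/(4*l) = -¼*1 = -¼)
s(J, t) = -⅘ (s(J, t) = 1/(-¼ - 1) = 1/(-5/4) = -⅘)
G(O, Q) = -342/59 (G(O, Q) = (3 - 1029)/(-1054 + 1231) = -1026/177 = -1026*1/177 = -342/59)
1/G(s(-49, 25), 2209) = 1/(-342/59) = -59/342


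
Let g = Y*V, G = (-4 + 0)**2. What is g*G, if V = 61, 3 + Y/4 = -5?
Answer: -31232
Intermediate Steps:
Y = -32 (Y = -12 + 4*(-5) = -12 - 20 = -32)
G = 16 (G = (-4)**2 = 16)
g = -1952 (g = -32*61 = -1952)
g*G = -1952*16 = -31232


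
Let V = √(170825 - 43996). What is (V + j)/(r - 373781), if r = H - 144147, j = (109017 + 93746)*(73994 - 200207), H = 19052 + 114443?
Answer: 25591326519/384433 - √126829/384433 ≈ 66569.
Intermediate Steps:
H = 133495
V = √126829 ≈ 356.13
j = -25591326519 (j = 202763*(-126213) = -25591326519)
r = -10652 (r = 133495 - 144147 = -10652)
(V + j)/(r - 373781) = (√126829 - 25591326519)/(-10652 - 373781) = (-25591326519 + √126829)/(-384433) = (-25591326519 + √126829)*(-1/384433) = 25591326519/384433 - √126829/384433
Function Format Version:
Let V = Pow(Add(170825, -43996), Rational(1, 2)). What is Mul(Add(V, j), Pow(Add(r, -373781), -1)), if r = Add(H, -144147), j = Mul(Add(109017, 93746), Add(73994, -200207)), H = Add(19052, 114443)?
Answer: Add(Rational(25591326519, 384433), Mul(Rational(-1, 384433), Pow(126829, Rational(1, 2)))) ≈ 66569.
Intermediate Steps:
H = 133495
V = Pow(126829, Rational(1, 2)) ≈ 356.13
j = -25591326519 (j = Mul(202763, -126213) = -25591326519)
r = -10652 (r = Add(133495, -144147) = -10652)
Mul(Add(V, j), Pow(Add(r, -373781), -1)) = Mul(Add(Pow(126829, Rational(1, 2)), -25591326519), Pow(Add(-10652, -373781), -1)) = Mul(Add(-25591326519, Pow(126829, Rational(1, 2))), Pow(-384433, -1)) = Mul(Add(-25591326519, Pow(126829, Rational(1, 2))), Rational(-1, 384433)) = Add(Rational(25591326519, 384433), Mul(Rational(-1, 384433), Pow(126829, Rational(1, 2))))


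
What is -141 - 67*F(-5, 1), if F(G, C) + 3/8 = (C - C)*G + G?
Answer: 1753/8 ≈ 219.13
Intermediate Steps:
F(G, C) = -3/8 + G (F(G, C) = -3/8 + ((C - C)*G + G) = -3/8 + (0*G + G) = -3/8 + (0 + G) = -3/8 + G)
-141 - 67*F(-5, 1) = -141 - 67*(-3/8 - 5) = -141 - 67*(-43/8) = -141 + 2881/8 = 1753/8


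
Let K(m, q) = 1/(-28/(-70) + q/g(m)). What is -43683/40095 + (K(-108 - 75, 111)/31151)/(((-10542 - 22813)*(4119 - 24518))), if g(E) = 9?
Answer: -11789526976732610834/10821168054668764485 ≈ -1.0895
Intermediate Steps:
K(m, q) = 1/(2/5 + q/9) (K(m, q) = 1/(-28/(-70) + q/9) = 1/(-28*(-1/70) + q*(1/9)) = 1/(2/5 + q/9))
-43683/40095 + (K(-108 - 75, 111)/31151)/(((-10542 - 22813)*(4119 - 24518))) = -43683/40095 + ((45/(18 + 5*111))/31151)/(((-10542 - 22813)*(4119 - 24518))) = -43683*1/40095 + ((45/(18 + 555))*(1/31151))/((-33355*(-20399))) = -14561/13365 + ((45/573)*(1/31151))/680408645 = -14561/13365 + ((45*(1/573))*(1/31151))*(1/680408645) = -14561/13365 + ((15/191)*(1/31151))*(1/680408645) = -14561/13365 + (15/5949841)*(1/680408645) = -14561/13365 + 3/809664650555089 = -11789526976732610834/10821168054668764485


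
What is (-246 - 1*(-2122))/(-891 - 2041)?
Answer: -469/733 ≈ -0.63984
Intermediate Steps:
(-246 - 1*(-2122))/(-891 - 2041) = (-246 + 2122)/(-2932) = 1876*(-1/2932) = -469/733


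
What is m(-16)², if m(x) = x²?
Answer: 65536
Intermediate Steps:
m(-16)² = ((-16)²)² = 256² = 65536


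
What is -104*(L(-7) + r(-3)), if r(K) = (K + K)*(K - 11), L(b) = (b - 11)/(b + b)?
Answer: -62088/7 ≈ -8869.7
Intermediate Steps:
L(b) = (-11 + b)/(2*b) (L(b) = (-11 + b)/((2*b)) = (-11 + b)*(1/(2*b)) = (-11 + b)/(2*b))
r(K) = 2*K*(-11 + K) (r(K) = (2*K)*(-11 + K) = 2*K*(-11 + K))
-104*(L(-7) + r(-3)) = -104*((½)*(-11 - 7)/(-7) + 2*(-3)*(-11 - 3)) = -104*((½)*(-⅐)*(-18) + 2*(-3)*(-14)) = -104*(9/7 + 84) = -104*597/7 = -62088/7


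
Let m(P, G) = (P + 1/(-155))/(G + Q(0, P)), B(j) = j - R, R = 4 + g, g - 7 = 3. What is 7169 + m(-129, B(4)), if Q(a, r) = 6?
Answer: 1116194/155 ≈ 7201.3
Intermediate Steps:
g = 10 (g = 7 + 3 = 10)
R = 14 (R = 4 + 10 = 14)
B(j) = -14 + j (B(j) = j - 1*14 = j - 14 = -14 + j)
m(P, G) = (-1/155 + P)/(6 + G) (m(P, G) = (P + 1/(-155))/(G + 6) = (P - 1/155)/(6 + G) = (-1/155 + P)/(6 + G))
7169 + m(-129, B(4)) = 7169 + (-1/155 - 129)/(6 + (-14 + 4)) = 7169 - 19996/155/(6 - 10) = 7169 - 19996/155/(-4) = 7169 - ¼*(-19996/155) = 7169 + 4999/155 = 1116194/155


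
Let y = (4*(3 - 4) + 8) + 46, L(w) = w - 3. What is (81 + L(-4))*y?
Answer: 3700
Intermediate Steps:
L(w) = -3 + w
y = 50 (y = (4*(-1) + 8) + 46 = (-4 + 8) + 46 = 4 + 46 = 50)
(81 + L(-4))*y = (81 + (-3 - 4))*50 = (81 - 7)*50 = 74*50 = 3700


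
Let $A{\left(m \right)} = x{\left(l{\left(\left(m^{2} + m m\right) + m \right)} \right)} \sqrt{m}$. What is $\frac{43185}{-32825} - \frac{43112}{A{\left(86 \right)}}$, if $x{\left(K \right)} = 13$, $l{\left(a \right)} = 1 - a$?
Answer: $- \frac{8637}{6565} - \frac{21556 \sqrt{86}}{559} \approx -358.92$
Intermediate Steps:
$A{\left(m \right)} = 13 \sqrt{m}$
$\frac{43185}{-32825} - \frac{43112}{A{\left(86 \right)}} = \frac{43185}{-32825} - \frac{43112}{13 \sqrt{86}} = 43185 \left(- \frac{1}{32825}\right) - 43112 \frac{\sqrt{86}}{1118} = - \frac{8637}{6565} - \frac{21556 \sqrt{86}}{559}$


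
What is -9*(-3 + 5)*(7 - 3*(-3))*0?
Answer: 0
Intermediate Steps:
-9*(-3 + 5)*(7 - 3*(-3))*0 = -18*(7 + 9)*0 = -18*16*0 = -9*32*0 = -288*0 = 0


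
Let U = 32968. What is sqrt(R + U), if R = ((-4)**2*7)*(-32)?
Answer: 2*sqrt(7346) ≈ 171.42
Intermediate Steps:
R = -3584 (R = (16*7)*(-32) = 112*(-32) = -3584)
sqrt(R + U) = sqrt(-3584 + 32968) = sqrt(29384) = 2*sqrt(7346)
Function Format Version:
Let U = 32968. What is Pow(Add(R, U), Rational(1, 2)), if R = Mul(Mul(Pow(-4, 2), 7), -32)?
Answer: Mul(2, Pow(7346, Rational(1, 2))) ≈ 171.42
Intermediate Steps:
R = -3584 (R = Mul(Mul(16, 7), -32) = Mul(112, -32) = -3584)
Pow(Add(R, U), Rational(1, 2)) = Pow(Add(-3584, 32968), Rational(1, 2)) = Pow(29384, Rational(1, 2)) = Mul(2, Pow(7346, Rational(1, 2)))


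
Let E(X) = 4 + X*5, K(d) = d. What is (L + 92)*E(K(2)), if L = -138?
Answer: -644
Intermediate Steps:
E(X) = 4 + 5*X
(L + 92)*E(K(2)) = (-138 + 92)*(4 + 5*2) = -46*(4 + 10) = -46*14 = -644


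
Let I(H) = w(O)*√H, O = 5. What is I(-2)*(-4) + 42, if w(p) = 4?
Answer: 42 - 16*I*√2 ≈ 42.0 - 22.627*I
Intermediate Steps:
I(H) = 4*√H
I(-2)*(-4) + 42 = (4*√(-2))*(-4) + 42 = (4*(I*√2))*(-4) + 42 = (4*I*√2)*(-4) + 42 = -16*I*√2 + 42 = 42 - 16*I*√2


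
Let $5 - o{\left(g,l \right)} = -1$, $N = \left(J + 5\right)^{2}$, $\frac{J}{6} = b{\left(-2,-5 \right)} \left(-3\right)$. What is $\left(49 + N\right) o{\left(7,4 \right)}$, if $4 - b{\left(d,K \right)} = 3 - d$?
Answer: $3468$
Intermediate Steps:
$b{\left(d,K \right)} = 1 + d$ ($b{\left(d,K \right)} = 4 - \left(3 - d\right) = 4 + \left(-3 + d\right) = 1 + d$)
$J = 18$ ($J = 6 \left(1 - 2\right) \left(-3\right) = 6 \left(\left(-1\right) \left(-3\right)\right) = 6 \cdot 3 = 18$)
$N = 529$ ($N = \left(18 + 5\right)^{2} = 23^{2} = 529$)
$o{\left(g,l \right)} = 6$ ($o{\left(g,l \right)} = 5 - -1 = 5 + 1 = 6$)
$\left(49 + N\right) o{\left(7,4 \right)} = \left(49 + 529\right) 6 = 578 \cdot 6 = 3468$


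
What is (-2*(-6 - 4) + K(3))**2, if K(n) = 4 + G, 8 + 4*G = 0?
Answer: 484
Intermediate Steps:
G = -2 (G = -2 + (1/4)*0 = -2 + 0 = -2)
K(n) = 2 (K(n) = 4 - 2 = 2)
(-2*(-6 - 4) + K(3))**2 = (-2*(-6 - 4) + 2)**2 = (-2*(-10) + 2)**2 = (20 + 2)**2 = 22**2 = 484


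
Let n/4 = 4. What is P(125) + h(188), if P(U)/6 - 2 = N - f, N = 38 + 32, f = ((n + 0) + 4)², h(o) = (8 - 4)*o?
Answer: -1216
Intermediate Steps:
n = 16 (n = 4*4 = 16)
h(o) = 4*o
f = 400 (f = ((16 + 0) + 4)² = (16 + 4)² = 20² = 400)
N = 70
P(U) = -1968 (P(U) = 12 + 6*(70 - 1*400) = 12 + 6*(70 - 400) = 12 + 6*(-330) = 12 - 1980 = -1968)
P(125) + h(188) = -1968 + 4*188 = -1968 + 752 = -1216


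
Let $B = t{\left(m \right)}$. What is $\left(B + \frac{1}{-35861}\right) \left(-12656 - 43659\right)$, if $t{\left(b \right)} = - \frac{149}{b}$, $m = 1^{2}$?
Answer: $\frac{42986768050}{5123} \approx 8.3909 \cdot 10^{6}$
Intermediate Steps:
$m = 1$
$B = -149$ ($B = - \frac{149}{1} = \left(-149\right) 1 = -149$)
$\left(B + \frac{1}{-35861}\right) \left(-12656 - 43659\right) = \left(-149 + \frac{1}{-35861}\right) \left(-12656 - 43659\right) = \left(-149 - \frac{1}{35861}\right) \left(-56315\right) = \left(- \frac{5343290}{35861}\right) \left(-56315\right) = \frac{42986768050}{5123}$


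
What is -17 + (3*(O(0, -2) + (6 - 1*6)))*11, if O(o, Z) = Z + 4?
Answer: 49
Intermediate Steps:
O(o, Z) = 4 + Z
-17 + (3*(O(0, -2) + (6 - 1*6)))*11 = -17 + (3*((4 - 2) + (6 - 1*6)))*11 = -17 + (3*(2 + (6 - 6)))*11 = -17 + (3*(2 + 0))*11 = -17 + (3*2)*11 = -17 + 6*11 = -17 + 66 = 49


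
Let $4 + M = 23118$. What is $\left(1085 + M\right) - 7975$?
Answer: $16224$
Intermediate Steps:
$M = 23114$ ($M = -4 + 23118 = 23114$)
$\left(1085 + M\right) - 7975 = \left(1085 + 23114\right) - 7975 = 24199 - 7975 = 16224$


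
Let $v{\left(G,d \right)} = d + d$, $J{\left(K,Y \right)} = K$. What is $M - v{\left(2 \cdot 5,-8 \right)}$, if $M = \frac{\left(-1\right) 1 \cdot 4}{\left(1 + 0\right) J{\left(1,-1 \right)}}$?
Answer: $12$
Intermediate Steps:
$v{\left(G,d \right)} = 2 d$
$M = -4$ ($M = \frac{\left(-1\right) 1 \cdot 4}{\left(1 + 0\right) 1} = \frac{\left(-1\right) 4}{1 \cdot 1} = - \frac{4}{1} = \left(-4\right) 1 = -4$)
$M - v{\left(2 \cdot 5,-8 \right)} = -4 - 2 \left(-8\right) = -4 - -16 = -4 + 16 = 12$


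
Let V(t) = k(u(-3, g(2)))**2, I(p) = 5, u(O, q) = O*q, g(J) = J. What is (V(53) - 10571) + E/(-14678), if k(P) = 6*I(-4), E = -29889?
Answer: -3461489/358 ≈ -9669.0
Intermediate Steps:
k(P) = 30 (k(P) = 6*5 = 30)
V(t) = 900 (V(t) = 30**2 = 900)
(V(53) - 10571) + E/(-14678) = (900 - 10571) - 29889/(-14678) = -9671 - 29889*(-1/14678) = -9671 + 729/358 = -3461489/358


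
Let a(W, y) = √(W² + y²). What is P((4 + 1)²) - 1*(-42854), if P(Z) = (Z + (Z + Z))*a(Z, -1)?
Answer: 42854 + 75*√626 ≈ 44731.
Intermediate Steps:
P(Z) = 3*Z*√(1 + Z²) (P(Z) = (Z + (Z + Z))*√(Z² + (-1)²) = (Z + 2*Z)*√(Z² + 1) = (3*Z)*√(1 + Z²) = 3*Z*√(1 + Z²))
P((4 + 1)²) - 1*(-42854) = 3*(4 + 1)²*√(1 + ((4 + 1)²)²) - 1*(-42854) = 3*5²*√(1 + (5²)²) + 42854 = 3*25*√(1 + 25²) + 42854 = 3*25*√(1 + 625) + 42854 = 3*25*√626 + 42854 = 75*√626 + 42854 = 42854 + 75*√626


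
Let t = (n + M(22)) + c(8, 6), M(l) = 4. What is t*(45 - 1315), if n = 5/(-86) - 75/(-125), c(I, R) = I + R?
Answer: -1012571/43 ≈ -23548.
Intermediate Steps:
n = 233/430 (n = 5*(-1/86) - 75*(-1/125) = -5/86 + 3/5 = 233/430 ≈ 0.54186)
t = 7973/430 (t = (233/430 + 4) + (8 + 6) = 1953/430 + 14 = 7973/430 ≈ 18.542)
t*(45 - 1315) = 7973*(45 - 1315)/430 = (7973/430)*(-1270) = -1012571/43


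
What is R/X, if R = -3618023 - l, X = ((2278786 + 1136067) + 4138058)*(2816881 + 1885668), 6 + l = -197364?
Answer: -3420653/35517934070139 ≈ -9.6308e-8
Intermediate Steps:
l = -197370 (l = -6 - 197364 = -197370)
X = 35517934070139 (X = (3414853 + 4138058)*4702549 = 7552911*4702549 = 35517934070139)
R = -3420653 (R = -3618023 - 1*(-197370) = -3618023 + 197370 = -3420653)
R/X = -3420653/35517934070139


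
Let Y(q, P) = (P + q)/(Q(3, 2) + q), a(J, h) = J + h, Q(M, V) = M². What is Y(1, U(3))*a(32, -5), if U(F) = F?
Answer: 54/5 ≈ 10.800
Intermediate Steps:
Y(q, P) = (P + q)/(9 + q) (Y(q, P) = (P + q)/(3² + q) = (P + q)/(9 + q))
Y(1, U(3))*a(32, -5) = ((3 + 1)/(9 + 1))*(32 - 5) = (4/10)*27 = ((⅒)*4)*27 = (⅖)*27 = 54/5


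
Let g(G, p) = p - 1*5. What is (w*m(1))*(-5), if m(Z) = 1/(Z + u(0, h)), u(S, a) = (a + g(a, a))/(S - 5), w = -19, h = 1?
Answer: 475/8 ≈ 59.375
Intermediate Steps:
g(G, p) = -5 + p (g(G, p) = p - 5 = -5 + p)
u(S, a) = (-5 + 2*a)/(-5 + S) (u(S, a) = (a + (-5 + a))/(S - 5) = (-5 + 2*a)/(-5 + S))
m(Z) = 1/(3/5 + Z) (m(Z) = 1/(Z + (-5 + 2*1)/(-5 + 0)) = 1/(Z + (-5 + 2)/(-5)) = 1/(Z - 1/5*(-3)) = 1/(Z + 3/5) = 1/(3/5 + Z))
(w*m(1))*(-5) = -95/(3 + 5*1)*(-5) = -95/(3 + 5)*(-5) = -95/8*(-5) = 475/8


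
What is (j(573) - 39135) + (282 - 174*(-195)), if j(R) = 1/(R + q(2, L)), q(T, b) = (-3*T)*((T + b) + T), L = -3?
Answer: -2791340/567 ≈ -4923.0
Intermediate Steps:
q(T, b) = -3*T*(b + 2*T) (q(T, b) = (-3*T)*(b + 2*T) = -3*T*(b + 2*T))
j(R) = 1/(-6 + R) (j(R) = 1/(R - 3*2*(-3 + 2*2)) = 1/(R - 3*2*(-3 + 4)) = 1/(R - 3*2*1) = 1/(R - 6) = 1/(-6 + R))
(j(573) - 39135) + (282 - 174*(-195)) = (1/(-6 + 573) - 39135) + (282 - 174*(-195)) = (1/567 - 39135) + (282 + 33930) = (1/567 - 39135) + 34212 = -22189544/567 + 34212 = -2791340/567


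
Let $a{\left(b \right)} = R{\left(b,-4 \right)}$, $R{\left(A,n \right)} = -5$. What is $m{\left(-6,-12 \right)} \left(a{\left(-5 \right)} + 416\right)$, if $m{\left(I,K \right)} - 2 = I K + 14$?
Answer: $36168$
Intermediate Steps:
$m{\left(I,K \right)} = 16 + I K$ ($m{\left(I,K \right)} = 2 + \left(I K + 14\right) = 2 + \left(14 + I K\right) = 16 + I K$)
$a{\left(b \right)} = -5$
$m{\left(-6,-12 \right)} \left(a{\left(-5 \right)} + 416\right) = \left(16 - -72\right) \left(-5 + 416\right) = \left(16 + 72\right) 411 = 88 \cdot 411 = 36168$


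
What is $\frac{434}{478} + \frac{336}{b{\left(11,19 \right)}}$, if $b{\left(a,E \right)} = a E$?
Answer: $\frac{125657}{49951} \approx 2.5156$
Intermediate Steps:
$b{\left(a,E \right)} = E a$
$\frac{434}{478} + \frac{336}{b{\left(11,19 \right)}} = \frac{434}{478} + \frac{336}{19 \cdot 11} = 434 \cdot \frac{1}{478} + \frac{336}{209} = \frac{217}{239} + 336 \cdot \frac{1}{209} = \frac{217}{239} + \frac{336}{209} = \frac{125657}{49951}$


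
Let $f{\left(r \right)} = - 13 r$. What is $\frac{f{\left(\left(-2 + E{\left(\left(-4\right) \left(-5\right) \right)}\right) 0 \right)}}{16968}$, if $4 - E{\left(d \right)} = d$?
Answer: $0$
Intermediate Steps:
$E{\left(d \right)} = 4 - d$
$\frac{f{\left(\left(-2 + E{\left(\left(-4\right) \left(-5\right) \right)}\right) 0 \right)}}{16968} = \frac{\left(-13\right) \left(-2 + \left(4 - \left(-4\right) \left(-5\right)\right)\right) 0}{16968} = - 13 \left(-2 + \left(4 - 20\right)\right) 0 \cdot \frac{1}{16968} = - 13 \left(-2 - 16\right) 0 \cdot \frac{1}{16968} = - 13 \left(\left(-18\right) 0\right) \frac{1}{16968} = \left(-13\right) 0 \cdot \frac{1}{16968} = 0 \cdot \frac{1}{16968} = 0$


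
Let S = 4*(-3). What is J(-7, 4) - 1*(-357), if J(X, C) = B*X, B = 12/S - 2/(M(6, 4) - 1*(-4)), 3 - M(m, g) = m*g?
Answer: 6174/17 ≈ 363.18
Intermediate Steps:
S = -12
M(m, g) = 3 - g*m (M(m, g) = 3 - m*g = 3 - g*m)
B = -15/17 (B = 12/(-12) - 2/((3 - 1*4*6) - 1*(-4)) = 12*(-1/12) - 2/((3 - 24) + 4) = -1 - 2/(-21 + 4) = -1 - 2/(-17) = -1 - 2*(-1/17) = -1 + 2/17 = -15/17 ≈ -0.88235)
J(X, C) = -15*X/17
J(-7, 4) - 1*(-357) = -15/17*(-7) - 1*(-357) = 105/17 + 357 = 6174/17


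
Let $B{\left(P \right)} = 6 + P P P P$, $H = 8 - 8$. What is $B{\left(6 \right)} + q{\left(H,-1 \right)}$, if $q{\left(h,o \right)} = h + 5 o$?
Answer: $1297$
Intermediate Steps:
$H = 0$ ($H = 8 - 8 = 0$)
$B{\left(P \right)} = 6 + P^{4}$ ($B{\left(P \right)} = 6 + P^{2} P P = 6 + P^{3} P = 6 + P^{4}$)
$B{\left(6 \right)} + q{\left(H,-1 \right)} = \left(6 + 6^{4}\right) + \left(0 + 5 \left(-1\right)\right) = \left(6 + 1296\right) + \left(0 - 5\right) = 1302 - 5 = 1297$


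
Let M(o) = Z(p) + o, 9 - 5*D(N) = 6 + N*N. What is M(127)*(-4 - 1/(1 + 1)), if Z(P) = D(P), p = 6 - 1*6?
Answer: -2871/5 ≈ -574.20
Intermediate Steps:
p = 0 (p = 6 - 6 = 0)
D(N) = ⅗ - N²/5 (D(N) = 9/5 - (6 + N*N)/5 = 9/5 - (6 + N²)/5 = 9/5 + (-6/5 - N²/5) = ⅗ - N²/5)
Z(P) = ⅗ - P²/5
M(o) = ⅗ + o (M(o) = (⅗ - ⅕*0²) + o = (⅗ - ⅕*0) + o = (⅗ + 0) + o = ⅗ + o)
M(127)*(-4 - 1/(1 + 1)) = (⅗ + 127)*(-4 - 1/(1 + 1)) = 638*(-4 - 1/2)/5 = 638*(-4 - 1*½)/5 = 638*(-4 - ½)/5 = (638/5)*(-9/2) = -2871/5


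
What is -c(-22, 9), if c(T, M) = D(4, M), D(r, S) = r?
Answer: -4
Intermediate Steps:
c(T, M) = 4
-c(-22, 9) = -1*4 = -4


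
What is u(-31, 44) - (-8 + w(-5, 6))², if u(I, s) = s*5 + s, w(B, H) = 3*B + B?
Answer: -520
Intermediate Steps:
w(B, H) = 4*B
u(I, s) = 6*s (u(I, s) = 5*s + s = 6*s)
u(-31, 44) - (-8 + w(-5, 6))² = 6*44 - (-8 + 4*(-5))² = 264 - (-8 - 20)² = 264 - 1*(-28)² = 264 - 1*784 = 264 - 784 = -520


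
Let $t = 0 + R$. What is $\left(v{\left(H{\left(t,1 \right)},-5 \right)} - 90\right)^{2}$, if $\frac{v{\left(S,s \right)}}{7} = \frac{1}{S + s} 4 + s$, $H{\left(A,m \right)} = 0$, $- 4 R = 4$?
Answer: $\frac{426409}{25} \approx 17056.0$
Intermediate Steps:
$R = -1$ ($R = \left(- \frac{1}{4}\right) 4 = -1$)
$t = -1$ ($t = 0 - 1 = -1$)
$v{\left(S,s \right)} = 7 s + \frac{28}{S + s}$ ($v{\left(S,s \right)} = 7 \left(\frac{1}{S + s} 4 + s\right) = 7 \left(\frac{4}{S + s} + s\right) = 7 \left(s + \frac{4}{S + s}\right) = 7 s + \frac{28}{S + s}$)
$\left(v{\left(H{\left(t,1 \right)},-5 \right)} - 90\right)^{2} = \left(\frac{7 \left(4 + \left(-5\right)^{2} + 0 \left(-5\right)\right)}{0 - 5} - 90\right)^{2} = \left(\frac{7 \left(4 + 25 + 0\right)}{-5} - 90\right)^{2} = \left(7 \left(- \frac{1}{5}\right) 29 - 90\right)^{2} = \left(- \frac{203}{5} - 90\right)^{2} = \left(- \frac{653}{5}\right)^{2} = \frac{426409}{25}$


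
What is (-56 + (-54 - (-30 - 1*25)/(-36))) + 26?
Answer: -3079/36 ≈ -85.528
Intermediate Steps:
(-56 + (-54 - (-30 - 1*25)/(-36))) + 26 = (-56 + (-54 - (-30 - 25)*(-1)/36)) + 26 = (-56 + (-54 - (-55)*(-1)/36)) + 26 = (-56 + (-54 - 1*55/36)) + 26 = (-56 + (-54 - 55/36)) + 26 = (-56 - 1999/36) + 26 = -4015/36 + 26 = -3079/36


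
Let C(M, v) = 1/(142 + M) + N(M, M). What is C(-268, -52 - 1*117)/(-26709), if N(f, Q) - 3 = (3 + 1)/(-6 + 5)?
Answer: 127/3365334 ≈ 3.7738e-5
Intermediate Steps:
N(f, Q) = -1 (N(f, Q) = 3 + (3 + 1)/(-6 + 5) = 3 + 4/(-1) = 3 + 4*(-1) = 3 - 4 = -1)
C(M, v) = -1 + 1/(142 + M) (C(M, v) = 1/(142 + M) - 1 = -1 + 1/(142 + M))
C(-268, -52 - 1*117)/(-26709) = ((-141 - 1*(-268))/(142 - 268))/(-26709) = ((-141 + 268)/(-126))*(-1/26709) = -1/126*127*(-1/26709) = -127/126*(-1/26709) = 127/3365334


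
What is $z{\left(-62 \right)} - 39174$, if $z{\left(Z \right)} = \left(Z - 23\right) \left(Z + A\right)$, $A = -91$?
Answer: $-26169$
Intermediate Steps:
$z{\left(Z \right)} = \left(-91 + Z\right) \left(-23 + Z\right)$ ($z{\left(Z \right)} = \left(Z - 23\right) \left(Z - 91\right) = \left(-23 + Z\right) \left(-91 + Z\right) = \left(-91 + Z\right) \left(-23 + Z\right)$)
$z{\left(-62 \right)} - 39174 = \left(2093 + \left(-62\right)^{2} - -7068\right) - 39174 = \left(2093 + 3844 + 7068\right) - 39174 = 13005 - 39174 = -26169$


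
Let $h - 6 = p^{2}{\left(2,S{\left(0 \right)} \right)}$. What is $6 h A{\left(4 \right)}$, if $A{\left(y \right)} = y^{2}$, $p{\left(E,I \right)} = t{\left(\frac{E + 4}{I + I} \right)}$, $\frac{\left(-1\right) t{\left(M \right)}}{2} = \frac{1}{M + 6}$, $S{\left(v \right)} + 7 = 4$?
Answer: $\frac{14784}{25} \approx 591.36$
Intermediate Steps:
$S{\left(v \right)} = -3$ ($S{\left(v \right)} = -7 + 4 = -3$)
$t{\left(M \right)} = - \frac{2}{6 + M}$ ($t{\left(M \right)} = - \frac{2}{M + 6} = - \frac{2}{6 + M}$)
$p{\left(E,I \right)} = - \frac{2}{6 + \frac{4 + E}{2 I}}$ ($p{\left(E,I \right)} = - \frac{2}{6 + \frac{E + 4}{I + I}} = - \frac{2}{6 + \frac{4 + E}{2 I}}$)
$h = \frac{154}{25}$ ($h = 6 + \left(\left(-4\right) \left(-3\right) \frac{1}{4 + 2 + 12 \left(-3\right)}\right)^{2} = 6 + \left(\left(-4\right) \left(-3\right) \frac{1}{4 + 2 - 36}\right)^{2} = 6 + \left(\left(-4\right) \left(-3\right) \frac{1}{-30}\right)^{2} = 6 + \left(\left(-4\right) \left(-3\right) \left(- \frac{1}{30}\right)\right)^{2} = 6 + \left(- \frac{2}{5}\right)^{2} = 6 + \frac{4}{25} = \frac{154}{25} \approx 6.16$)
$6 h A{\left(4 \right)} = 6 \cdot \frac{154}{25} \cdot 4^{2} = \frac{924}{25} \cdot 16 = \frac{14784}{25}$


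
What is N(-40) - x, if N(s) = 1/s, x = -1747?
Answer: 69879/40 ≈ 1747.0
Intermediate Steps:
N(-40) - x = 1/(-40) - 1*(-1747) = -1/40 + 1747 = 69879/40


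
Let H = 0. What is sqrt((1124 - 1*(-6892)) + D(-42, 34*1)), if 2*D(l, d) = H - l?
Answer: 3*sqrt(893) ≈ 89.649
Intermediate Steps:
D(l, d) = -l/2 (D(l, d) = (0 - l)/2 = (-l)/2 = -l/2)
sqrt((1124 - 1*(-6892)) + D(-42, 34*1)) = sqrt((1124 - 1*(-6892)) - 1/2*(-42)) = sqrt((1124 + 6892) + 21) = sqrt(8016 + 21) = sqrt(8037) = 3*sqrt(893)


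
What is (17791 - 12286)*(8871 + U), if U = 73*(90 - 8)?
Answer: 81787785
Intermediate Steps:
U = 5986 (U = 73*82 = 5986)
(17791 - 12286)*(8871 + U) = (17791 - 12286)*(8871 + 5986) = 5505*14857 = 81787785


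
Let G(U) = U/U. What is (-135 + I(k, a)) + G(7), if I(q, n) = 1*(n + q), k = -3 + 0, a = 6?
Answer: -131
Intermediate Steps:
G(U) = 1
k = -3
I(q, n) = n + q
(-135 + I(k, a)) + G(7) = (-135 + (6 - 3)) + 1 = (-135 + 3) + 1 = -132 + 1 = -131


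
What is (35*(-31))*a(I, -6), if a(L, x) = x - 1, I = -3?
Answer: 7595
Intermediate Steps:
a(L, x) = -1 + x
(35*(-31))*a(I, -6) = (35*(-31))*(-1 - 6) = -1085*(-7) = 7595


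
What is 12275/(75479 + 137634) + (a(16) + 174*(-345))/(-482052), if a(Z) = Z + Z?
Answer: 9351771037/51365773938 ≈ 0.18206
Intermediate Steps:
a(Z) = 2*Z
12275/(75479 + 137634) + (a(16) + 174*(-345))/(-482052) = 12275/(75479 + 137634) + (2*16 + 174*(-345))/(-482052) = 12275/213113 + (32 - 60030)*(-1/482052) = 12275*(1/213113) - 59998*(-1/482052) = 12275/213113 + 29999/241026 = 9351771037/51365773938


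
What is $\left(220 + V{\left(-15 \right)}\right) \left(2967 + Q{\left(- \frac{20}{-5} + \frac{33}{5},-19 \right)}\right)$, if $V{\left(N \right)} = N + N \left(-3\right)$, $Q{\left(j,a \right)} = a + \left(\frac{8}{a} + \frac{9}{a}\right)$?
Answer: $\frac{13998750}{19} \approx 7.3678 \cdot 10^{5}$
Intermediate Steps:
$Q{\left(j,a \right)} = a + \frac{17}{a}$
$V{\left(N \right)} = - 2 N$ ($V{\left(N \right)} = N - 3 N = - 2 N$)
$\left(220 + V{\left(-15 \right)}\right) \left(2967 + Q{\left(- \frac{20}{-5} + \frac{33}{5},-19 \right)}\right) = \left(220 - -30\right) \left(2967 - \left(19 - \frac{17}{-19}\right)\right) = \left(220 + 30\right) \left(2967 + \left(-19 + 17 \left(- \frac{1}{19}\right)\right)\right) = 250 \left(2967 - \frac{378}{19}\right) = 250 \cdot \frac{55995}{19} = \frac{13998750}{19}$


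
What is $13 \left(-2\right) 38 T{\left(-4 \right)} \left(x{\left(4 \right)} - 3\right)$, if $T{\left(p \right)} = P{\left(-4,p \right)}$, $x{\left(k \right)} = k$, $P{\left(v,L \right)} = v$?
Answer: $3952$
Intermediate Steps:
$T{\left(p \right)} = -4$
$13 \left(-2\right) 38 T{\left(-4 \right)} \left(x{\left(4 \right)} - 3\right) = 13 \left(-2\right) 38 \left(- 4 \left(4 - 3\right)\right) = \left(-26\right) 38 \left(\left(-4\right) 1\right) = \left(-988\right) \left(-4\right) = 3952$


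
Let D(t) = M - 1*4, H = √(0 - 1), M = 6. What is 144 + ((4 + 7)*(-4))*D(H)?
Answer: 56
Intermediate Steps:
H = I (H = √(-1) = I ≈ 1.0*I)
D(t) = 2 (D(t) = 6 - 1*4 = 6 - 4 = 2)
144 + ((4 + 7)*(-4))*D(H) = 144 + ((4 + 7)*(-4))*2 = 144 + (11*(-4))*2 = 144 - 44*2 = 144 - 88 = 56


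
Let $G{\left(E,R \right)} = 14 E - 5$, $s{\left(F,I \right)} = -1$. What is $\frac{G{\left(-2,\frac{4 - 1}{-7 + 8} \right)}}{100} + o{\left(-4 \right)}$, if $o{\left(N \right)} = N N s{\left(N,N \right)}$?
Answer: $- \frac{1633}{100} \approx -16.33$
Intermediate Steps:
$G{\left(E,R \right)} = -5 + 14 E$
$o{\left(N \right)} = - N^{2}$ ($o{\left(N \right)} = N N \left(-1\right) = N^{2} \left(-1\right) = - N^{2}$)
$\frac{G{\left(-2,\frac{4 - 1}{-7 + 8} \right)}}{100} + o{\left(-4 \right)} = \frac{-5 + 14 \left(-2\right)}{100} - \left(-4\right)^{2} = \frac{-5 - 28}{100} - 16 = \frac{1}{100} \left(-33\right) - 16 = - \frac{33}{100} - 16 = - \frac{1633}{100}$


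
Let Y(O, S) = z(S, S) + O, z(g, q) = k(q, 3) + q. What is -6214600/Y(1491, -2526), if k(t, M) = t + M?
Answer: 3107300/1779 ≈ 1746.7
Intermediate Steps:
k(t, M) = M + t
z(g, q) = 3 + 2*q (z(g, q) = (3 + q) + q = 3 + 2*q)
Y(O, S) = 3 + O + 2*S (Y(O, S) = (3 + 2*S) + O = 3 + O + 2*S)
-6214600/Y(1491, -2526) = -6214600/(3 + 1491 + 2*(-2526)) = -6214600/(3 + 1491 - 5052) = -6214600/(-3558) = -6214600*(-1/3558) = 3107300/1779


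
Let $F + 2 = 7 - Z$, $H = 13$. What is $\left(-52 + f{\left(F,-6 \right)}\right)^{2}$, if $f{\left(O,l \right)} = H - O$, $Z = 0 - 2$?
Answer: $2116$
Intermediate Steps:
$Z = -2$
$F = 7$ ($F = -2 + \left(7 - -2\right) = -2 + \left(7 + 2\right) = -2 + 9 = 7$)
$f{\left(O,l \right)} = 13 - O$
$\left(-52 + f{\left(F,-6 \right)}\right)^{2} = \left(-52 + \left(13 - 7\right)\right)^{2} = \left(-52 + 6\right)^{2} = \left(-46\right)^{2} = 2116$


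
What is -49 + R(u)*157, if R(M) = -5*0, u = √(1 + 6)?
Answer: -49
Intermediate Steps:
u = √7 ≈ 2.6458
R(M) = 0
-49 + R(u)*157 = -49 + 0*157 = -49 + 0 = -49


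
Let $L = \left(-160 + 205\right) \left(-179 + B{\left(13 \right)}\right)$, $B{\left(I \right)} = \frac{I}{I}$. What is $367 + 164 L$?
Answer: $-1313273$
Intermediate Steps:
$B{\left(I \right)} = 1$
$L = -8010$ ($L = \left(-160 + 205\right) \left(-179 + 1\right) = 45 \left(-178\right) = -8010$)
$367 + 164 L = 367 + 164 \left(-8010\right) = 367 - 1313640 = -1313273$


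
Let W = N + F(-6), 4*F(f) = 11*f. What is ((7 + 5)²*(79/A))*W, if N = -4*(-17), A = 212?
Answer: 146466/53 ≈ 2763.5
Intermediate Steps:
F(f) = 11*f/4 (F(f) = (11*f)/4 = 11*f/4)
N = 68
W = 103/2 (W = 68 + (11/4)*(-6) = 68 - 33/2 = 103/2 ≈ 51.500)
((7 + 5)²*(79/A))*W = ((7 + 5)²*(79/212))*(103/2) = (12²*(79*(1/212)))*(103/2) = (144*(79/212))*(103/2) = (2844/53)*(103/2) = 146466/53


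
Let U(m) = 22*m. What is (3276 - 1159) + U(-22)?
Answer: 1633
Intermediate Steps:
(3276 - 1159) + U(-22) = (3276 - 1159) + 22*(-22) = 2117 - 484 = 1633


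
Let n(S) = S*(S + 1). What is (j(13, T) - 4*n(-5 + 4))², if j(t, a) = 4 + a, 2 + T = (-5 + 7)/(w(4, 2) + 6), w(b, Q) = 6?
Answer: 169/36 ≈ 4.6944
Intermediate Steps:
n(S) = S*(1 + S)
T = -11/6 (T = -2 + (-5 + 7)/(6 + 6) = -2 + 2/12 = -2 + 2*(1/12) = -2 + ⅙ = -11/6 ≈ -1.8333)
(j(13, T) - 4*n(-5 + 4))² = ((4 - 11/6) - 4*(-5 + 4)*(1 + (-5 + 4)))² = (13/6 - (-4)*(1 - 1))² = (13/6 - (-4)*0)² = (13/6 - 4*0)² = (13/6 + 0)² = (13/6)² = 169/36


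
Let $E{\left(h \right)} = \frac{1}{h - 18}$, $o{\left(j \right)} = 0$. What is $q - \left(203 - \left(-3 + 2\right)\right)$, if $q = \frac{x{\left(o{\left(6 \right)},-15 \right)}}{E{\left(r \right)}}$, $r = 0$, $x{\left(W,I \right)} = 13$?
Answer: $-438$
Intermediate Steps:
$E{\left(h \right)} = \frac{1}{-18 + h}$
$q = -234$ ($q = \frac{13}{\frac{1}{-18 + 0}} = \frac{13}{\frac{1}{-18}} = \frac{13}{- \frac{1}{18}} = 13 \left(-18\right) = -234$)
$q - \left(203 - \left(-3 + 2\right)\right) = -234 - \left(203 - \left(-3 + 2\right)\right) = -234 + \left(-203 + 1 \left(-1\right)\right) = -234 - 204 = -438$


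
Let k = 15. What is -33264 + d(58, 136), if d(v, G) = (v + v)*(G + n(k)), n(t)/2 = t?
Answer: -14008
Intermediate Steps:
n(t) = 2*t
d(v, G) = 2*v*(30 + G) (d(v, G) = (v + v)*(G + 2*15) = (2*v)*(G + 30) = (2*v)*(30 + G) = 2*v*(30 + G))
-33264 + d(58, 136) = -33264 + 2*58*(30 + 136) = -33264 + 2*58*166 = -33264 + 19256 = -14008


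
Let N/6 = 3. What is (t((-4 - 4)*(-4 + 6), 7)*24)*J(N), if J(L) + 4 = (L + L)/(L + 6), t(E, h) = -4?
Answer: 240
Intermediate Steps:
N = 18 (N = 6*3 = 18)
J(L) = -4 + 2*L/(6 + L) (J(L) = -4 + (L + L)/(L + 6) = -4 + (2*L)/(6 + L) = -4 + 2*L/(6 + L))
(t((-4 - 4)*(-4 + 6), 7)*24)*J(N) = (-4*24)*(2*(-12 - 1*18)/(6 + 18)) = -192*(-12 - 18)/24 = -192*(-30)/24 = -96*(-5/2) = 240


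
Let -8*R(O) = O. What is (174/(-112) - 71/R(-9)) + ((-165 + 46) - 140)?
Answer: -163127/504 ≈ -323.66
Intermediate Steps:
R(O) = -O/8
(174/(-112) - 71/R(-9)) + ((-165 + 46) - 140) = (174/(-112) - 71/((-⅛*(-9)))) + ((-165 + 46) - 140) = (174*(-1/112) - 71/9/8) + (-119 - 140) = (-87/56 - 71*8/9) - 259 = (-87/56 - 568/9) - 259 = -32591/504 - 259 = -163127/504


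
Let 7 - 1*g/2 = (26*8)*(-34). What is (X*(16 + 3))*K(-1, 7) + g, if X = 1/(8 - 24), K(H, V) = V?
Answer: 226395/16 ≈ 14150.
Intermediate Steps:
g = 14158 (g = 14 - 2*26*8*(-34) = 14 - 416*(-34) = 14 - 2*(-7072) = 14 + 14144 = 14158)
X = -1/16 (X = 1/(-16) = -1/16 ≈ -0.062500)
(X*(16 + 3))*K(-1, 7) + g = -(16 + 3)/16*7 + 14158 = -1/16*19*7 + 14158 = -19/16*7 + 14158 = -133/16 + 14158 = 226395/16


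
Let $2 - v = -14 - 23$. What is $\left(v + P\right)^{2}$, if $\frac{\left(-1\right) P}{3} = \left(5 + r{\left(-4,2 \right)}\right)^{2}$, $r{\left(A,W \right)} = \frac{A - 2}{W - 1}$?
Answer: $1296$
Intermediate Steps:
$r{\left(A,W \right)} = \frac{-2 + A}{-1 + W}$
$v = 39$ ($v = 2 - \left(-14 - 23\right) = 2 - -37 = 2 + 37 = 39$)
$P = -3$ ($P = - 3 \left(5 + \frac{-2 - 4}{-1 + 2}\right)^{2} = - 3 \left(5 + 1^{-1} \left(-6\right)\right)^{2} = - 3 \left(5 + 1 \left(-6\right)\right)^{2} = - 3 \left(5 - 6\right)^{2} = - 3 \left(-1\right)^{2} = \left(-3\right) 1 = -3$)
$\left(v + P\right)^{2} = \left(39 - 3\right)^{2} = 36^{2} = 1296$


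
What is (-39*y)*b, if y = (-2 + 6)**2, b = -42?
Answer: 26208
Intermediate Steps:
y = 16 (y = 4**2 = 16)
(-39*y)*b = -39*16*(-42) = -624*(-42) = 26208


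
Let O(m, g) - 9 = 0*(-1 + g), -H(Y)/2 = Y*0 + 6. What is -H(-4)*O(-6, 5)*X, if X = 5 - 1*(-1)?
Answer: 648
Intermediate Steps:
H(Y) = -12 (H(Y) = -2*(Y*0 + 6) = -2*(0 + 6) = -2*6 = -12)
X = 6 (X = 5 + 1 = 6)
O(m, g) = 9 (O(m, g) = 9 + 0*(-1 + g) = 9 + 0 = 9)
-H(-4)*O(-6, 5)*X = -(-12*9)*6 = -(-108)*6 = -1*(-648) = 648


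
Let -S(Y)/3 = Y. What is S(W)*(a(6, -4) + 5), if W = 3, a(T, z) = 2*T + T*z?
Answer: 63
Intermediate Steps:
S(Y) = -3*Y
S(W)*(a(6, -4) + 5) = (-3*3)*(6*(2 - 4) + 5) = -9*(6*(-2) + 5) = -9*(-12 + 5) = -9*(-7) = 63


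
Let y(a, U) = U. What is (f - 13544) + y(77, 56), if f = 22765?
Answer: 9277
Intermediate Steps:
(f - 13544) + y(77, 56) = (22765 - 13544) + 56 = 9221 + 56 = 9277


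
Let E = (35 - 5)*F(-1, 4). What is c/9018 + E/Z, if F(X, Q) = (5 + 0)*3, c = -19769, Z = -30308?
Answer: -75402119/34164693 ≈ -2.2070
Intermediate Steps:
F(X, Q) = 15 (F(X, Q) = 5*3 = 15)
E = 450 (E = (35 - 5)*15 = 30*15 = 450)
c/9018 + E/Z = -19769/9018 + 450/(-30308) = -19769*1/9018 + 450*(-1/30308) = -19769/9018 - 225/15154 = -75402119/34164693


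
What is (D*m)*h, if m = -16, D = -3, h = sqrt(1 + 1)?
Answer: 48*sqrt(2) ≈ 67.882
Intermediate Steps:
h = sqrt(2) ≈ 1.4142
(D*m)*h = (-3*(-16))*sqrt(2) = 48*sqrt(2)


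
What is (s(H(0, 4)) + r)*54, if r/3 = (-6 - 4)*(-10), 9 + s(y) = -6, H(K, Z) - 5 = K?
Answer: 15390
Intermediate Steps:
H(K, Z) = 5 + K
s(y) = -15 (s(y) = -9 - 6 = -15)
r = 300 (r = 3*((-6 - 4)*(-10)) = 3*(-10*(-10)) = 3*100 = 300)
(s(H(0, 4)) + r)*54 = (-15 + 300)*54 = 285*54 = 15390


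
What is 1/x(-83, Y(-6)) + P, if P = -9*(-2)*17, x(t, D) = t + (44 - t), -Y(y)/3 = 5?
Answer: 13465/44 ≈ 306.02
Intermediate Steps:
Y(y) = -15 (Y(y) = -3*5 = -15)
x(t, D) = 44
P = 306 (P = 18*17 = 306)
1/x(-83, Y(-6)) + P = 1/44 + 306 = 13465/44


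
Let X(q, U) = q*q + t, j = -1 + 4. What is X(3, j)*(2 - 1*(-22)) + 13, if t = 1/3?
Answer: 237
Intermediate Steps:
t = ⅓ ≈ 0.33333
j = 3
X(q, U) = ⅓ + q² (X(q, U) = q*q + ⅓ = q² + ⅓ = ⅓ + q²)
X(3, j)*(2 - 1*(-22)) + 13 = (⅓ + 3²)*(2 - 1*(-22)) + 13 = (⅓ + 9)*(2 + 22) + 13 = (28/3)*24 + 13 = 224 + 13 = 237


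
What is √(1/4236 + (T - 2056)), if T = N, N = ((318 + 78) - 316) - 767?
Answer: I*√12304888473/2118 ≈ 52.374*I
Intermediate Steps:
N = -687 (N = (396 - 316) - 767 = 80 - 767 = -687)
T = -687
√(1/4236 + (T - 2056)) = √(1/4236 + (-687 - 2056)) = √(1/4236 - 2743) = √(-11619347/4236) = I*√12304888473/2118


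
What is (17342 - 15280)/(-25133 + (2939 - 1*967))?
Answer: -2062/23161 ≈ -0.089029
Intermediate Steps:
(17342 - 15280)/(-25133 + (2939 - 1*967)) = 2062/(-25133 + (2939 - 967)) = 2062/(-25133 + 1972) = 2062/(-23161) = 2062*(-1/23161) = -2062/23161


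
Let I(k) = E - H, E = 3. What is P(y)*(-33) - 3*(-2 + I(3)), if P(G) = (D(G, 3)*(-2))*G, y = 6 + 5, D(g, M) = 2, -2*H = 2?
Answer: 1446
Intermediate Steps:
H = -1 (H = -½*2 = -1)
y = 11
I(k) = 4 (I(k) = 3 - 1*(-1) = 3 + 1 = 4)
P(G) = -4*G (P(G) = (2*(-2))*G = -4*G)
P(y)*(-33) - 3*(-2 + I(3)) = -4*11*(-33) - 3*(-2 + 4) = -44*(-33) - 3*2 = 1452 - 6 = 1446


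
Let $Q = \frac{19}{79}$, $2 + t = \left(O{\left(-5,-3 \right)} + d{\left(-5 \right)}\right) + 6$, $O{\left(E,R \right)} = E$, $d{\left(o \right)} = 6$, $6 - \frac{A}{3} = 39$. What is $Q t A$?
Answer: $- \frac{9405}{79} \approx -119.05$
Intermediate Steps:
$A = -99$ ($A = 18 - 117 = -99$)
$t = 5$ ($t = -2 + \left(\left(-5 + 6\right) + 6\right) = -2 + \left(1 + 6\right) = -2 + 7 = 5$)
$Q = \frac{19}{79}$ ($Q = 19 \cdot \frac{1}{79} = \frac{19}{79} \approx 0.24051$)
$Q t A = \frac{19}{79} \cdot 5 \left(-99\right) = \frac{95}{79} \left(-99\right) = - \frac{9405}{79}$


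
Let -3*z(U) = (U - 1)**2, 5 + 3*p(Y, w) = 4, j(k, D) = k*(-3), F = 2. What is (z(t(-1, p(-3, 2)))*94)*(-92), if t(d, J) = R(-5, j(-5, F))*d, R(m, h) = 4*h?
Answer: 32179208/3 ≈ 1.0726e+7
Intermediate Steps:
j(k, D) = -3*k
p(Y, w) = -1/3 (p(Y, w) = -5/3 + (1/3)*4 = -5/3 + 4/3 = -1/3)
t(d, J) = 60*d (t(d, J) = (4*(-3*(-5)))*d = (4*15)*d = 60*d)
z(U) = -(-1 + U)**2/3 (z(U) = -(U - 1)**2/3 = -(-1 + U)**2/3)
(z(t(-1, p(-3, 2)))*94)*(-92) = (-(-1 + 60*(-1))**2/3*94)*(-92) = (-(-1 - 60)**2/3*94)*(-92) = (-1/3*(-61)**2*94)*(-92) = (-1/3*3721*94)*(-92) = -3721/3*94*(-92) = -349774/3*(-92) = 32179208/3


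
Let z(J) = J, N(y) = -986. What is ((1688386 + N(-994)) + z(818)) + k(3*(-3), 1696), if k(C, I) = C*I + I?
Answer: 1674650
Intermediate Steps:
k(C, I) = I + C*I
((1688386 + N(-994)) + z(818)) + k(3*(-3), 1696) = ((1688386 - 986) + 818) + 1696*(1 + 3*(-3)) = (1687400 + 818) + 1696*(1 - 9) = 1688218 + 1696*(-8) = 1688218 - 13568 = 1674650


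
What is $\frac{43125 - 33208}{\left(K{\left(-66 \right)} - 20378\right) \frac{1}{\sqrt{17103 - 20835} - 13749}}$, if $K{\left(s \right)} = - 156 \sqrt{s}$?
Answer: $\frac{1389258259437}{208434530} - \frac{2320578 \sqrt{6842}}{104217265} - \frac{5317604487 i \sqrt{66}}{104217265} - \frac{101044313 i \sqrt{933}}{104217265} \approx 6663.4 - 444.14 i$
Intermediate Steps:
$\frac{43125 - 33208}{\left(K{\left(-66 \right)} - 20378\right) \frac{1}{\sqrt{17103 - 20835} - 13749}} = \frac{43125 - 33208}{\left(- 156 \sqrt{-66} - 20378\right) \frac{1}{\sqrt{17103 - 20835} - 13749}} = \frac{9917}{\left(- 156 i \sqrt{66} - 20378\right) \frac{1}{\sqrt{-3732} - 13749}} = \frac{9917}{\left(- 156 i \sqrt{66} - 20378\right) \frac{1}{2 i \sqrt{933} - 13749}} = \frac{9917}{\left(-20378 - 156 i \sqrt{66}\right) \frac{1}{-13749 + 2 i \sqrt{933}}} = \frac{9917}{\frac{1}{-13749 + 2 i \sqrt{933}} \left(-20378 - 156 i \sqrt{66}\right)} = 9917 \frac{-13749 + 2 i \sqrt{933}}{-20378 - 156 i \sqrt{66}} = \frac{9917 \left(-13749 + 2 i \sqrt{933}\right)}{-20378 - 156 i \sqrt{66}}$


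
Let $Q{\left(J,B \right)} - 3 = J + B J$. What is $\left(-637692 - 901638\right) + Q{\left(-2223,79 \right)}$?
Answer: $-1717167$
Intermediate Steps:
$Q{\left(J,B \right)} = 3 + J + B J$ ($Q{\left(J,B \right)} = 3 + \left(J + B J\right) = 3 + J + B J$)
$\left(-637692 - 901638\right) + Q{\left(-2223,79 \right)} = \left(-637692 - 901638\right) + \left(3 - 2223 + 79 \left(-2223\right)\right) = \left(-637692 - 901638\right) - 177837 = -1539330 - 177837 = -1717167$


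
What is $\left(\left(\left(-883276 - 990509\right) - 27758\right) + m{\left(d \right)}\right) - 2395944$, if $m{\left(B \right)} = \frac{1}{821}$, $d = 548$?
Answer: $- \frac{3528236826}{821} \approx -4.2975 \cdot 10^{6}$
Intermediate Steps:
$m{\left(B \right)} = \frac{1}{821}$
$\left(\left(\left(-883276 - 990509\right) - 27758\right) + m{\left(d \right)}\right) - 2395944 = \left(\left(\left(-883276 - 990509\right) - 27758\right) + \frac{1}{821}\right) - 2395944 = \left(\left(-1873785 - 27758\right) + \frac{1}{821}\right) - 2395944 = \left(-1901543 + \frac{1}{821}\right) - 2395944 = - \frac{1561166802}{821} - 2395944 = - \frac{3528236826}{821}$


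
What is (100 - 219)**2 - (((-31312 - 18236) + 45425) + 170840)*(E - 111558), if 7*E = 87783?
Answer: 115555486318/7 ≈ 1.6508e+10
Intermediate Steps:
E = 87783/7 (E = (1/7)*87783 = 87783/7 ≈ 12540.)
(100 - 219)**2 - (((-31312 - 18236) + 45425) + 170840)*(E - 111558) = (100 - 219)**2 - (((-31312 - 18236) + 45425) + 170840)*(87783/7 - 111558) = (-119)**2 - ((-49548 + 45425) + 170840)*(-693123)/7 = 14161 - (-4123 + 170840)*(-693123)/7 = 14161 - 166717*(-693123)/7 = 14161 - 1*(-115555387191/7) = 14161 + 115555387191/7 = 115555486318/7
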